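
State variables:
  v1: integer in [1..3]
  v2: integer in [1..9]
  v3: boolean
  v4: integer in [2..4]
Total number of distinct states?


State space = product of domain sizes of all variables.
Domain sizes:
  v1 (integer in [1..3]): 3
  v2 (integer in [1..9]): 9
  v3 (boolean): 2
  v4 (integer in [2..4]): 3
Product = 3 * 9 * 2 * 3 = 162

162


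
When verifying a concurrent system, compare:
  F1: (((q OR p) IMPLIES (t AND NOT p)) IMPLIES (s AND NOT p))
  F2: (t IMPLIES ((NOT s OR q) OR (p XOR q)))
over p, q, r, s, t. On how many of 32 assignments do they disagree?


F1 = (((q OR p) IMPLIES (t AND NOT p)) IMPLIES (s AND NOT p))
F2 = (t IMPLIES ((NOT s OR q) OR (p XOR q)))
Evaluate both on each of 32 rows (bits = p,q,r,s,t):
  row 0 [00000]: F1=0 F2=1 (differ) -> 1
  row 1 [00001]: F1=0 F2=1 (differ) -> 1
  row 2 [00010]: F1=1 F2=1 -> 0
  row 3 [00011]: F1=1 F2=0 (differ) -> 1
  row 4 [00100]: F1=0 F2=1 (differ) -> 1
  row 5 [00101]: F1=0 F2=1 (differ) -> 1
  row 6 [00110]: F1=1 F2=1 -> 0
  row 7 [00111]: F1=1 F2=0 (differ) -> 1
  row 8 [01000]: F1=1 F2=1 -> 0
  row 9 [01001]: F1=0 F2=1 (differ) -> 1
  row 10 [01010]: F1=1 F2=1 -> 0
  row 11 [01011]: F1=1 F2=1 -> 0
  row 12 [01100]: F1=1 F2=1 -> 0
  row 13 [01101]: F1=0 F2=1 (differ) -> 1
  row 14 [01110]: F1=1 F2=1 -> 0
  row 15 [01111]: F1=1 F2=1 -> 0
  row 16 [10000]: F1=1 F2=1 -> 0
  row 17 [10001]: F1=1 F2=1 -> 0
  row 18 [10010]: F1=1 F2=1 -> 0
  row 19 [10011]: F1=1 F2=1 -> 0
  row 20 [10100]: F1=1 F2=1 -> 0
  row 21 [10101]: F1=1 F2=1 -> 0
  row 22 [10110]: F1=1 F2=1 -> 0
  row 23 [10111]: F1=1 F2=1 -> 0
  row 24 [11000]: F1=1 F2=1 -> 0
  row 25 [11001]: F1=1 F2=1 -> 0
  row 26 [11010]: F1=1 F2=1 -> 0
  row 27 [11011]: F1=1 F2=1 -> 0
  row 28 [11100]: F1=1 F2=1 -> 0
  row 29 [11101]: F1=1 F2=1 -> 0
  row 30 [11110]: F1=1 F2=1 -> 0
  row 31 [11111]: F1=1 F2=1 -> 0
Full result column, 8 rows per line (p,q fixed per line; r,s,t runs 000..111 left to right):
  rows 0-7 [p,q=00]: 11011101  (ones: 6)
  rows 8-15 [p,q=01]: 01000100  (ones: 2)
  rows 16-23 [p,q=10]: 00000000  (ones: 0)
  rows 24-31 [p,q=11]: 00000000  (ones: 0)
Disagreements = 6+2+0+0 = 8

8


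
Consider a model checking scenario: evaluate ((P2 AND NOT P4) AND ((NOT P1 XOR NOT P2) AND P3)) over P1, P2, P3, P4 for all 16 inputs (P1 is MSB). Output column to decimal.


Formula: ((P2 AND NOT P4) AND ((NOT P1 XOR NOT P2) AND P3)) over P1, P2, P3, P4 (16 rows)
Evaluate each row (bits = P1,P2,P3,P4, MSB first):
  row 0 [0000]: ((0 AND NOT 0) AND ((NOT 0 XOR NOT 0) AND 0)) -> 0
  row 1 [0001]: ((0 AND NOT 1) AND ((NOT 0 XOR NOT 0) AND 0)) -> 0
  row 2 [0010]: ((0 AND NOT 0) AND ((NOT 0 XOR NOT 0) AND 1)) -> 0
  row 3 [0011]: ((0 AND NOT 1) AND ((NOT 0 XOR NOT 0) AND 1)) -> 0
  row 4 [0100]: ((1 AND NOT 0) AND ((NOT 0 XOR NOT 1) AND 0)) -> 0
  row 5 [0101]: ((1 AND NOT 1) AND ((NOT 0 XOR NOT 1) AND 0)) -> 0
  row 6 [0110]: ((1 AND NOT 0) AND ((NOT 0 XOR NOT 1) AND 1)) -> 1
  row 7 [0111]: ((1 AND NOT 1) AND ((NOT 0 XOR NOT 1) AND 1)) -> 0
  row 8 [1000]: ((0 AND NOT 0) AND ((NOT 1 XOR NOT 0) AND 0)) -> 0
  row 9 [1001]: ((0 AND NOT 1) AND ((NOT 1 XOR NOT 0) AND 0)) -> 0
  row 10 [1010]: ((0 AND NOT 0) AND ((NOT 1 XOR NOT 0) AND 1)) -> 0
  row 11 [1011]: ((0 AND NOT 1) AND ((NOT 1 XOR NOT 0) AND 1)) -> 0
  row 12 [1100]: ((1 AND NOT 0) AND ((NOT 1 XOR NOT 1) AND 0)) -> 0
  row 13 [1101]: ((1 AND NOT 1) AND ((NOT 1 XOR NOT 1) AND 0)) -> 0
  row 14 [1110]: ((1 AND NOT 0) AND ((NOT 1 XOR NOT 1) AND 1)) -> 0
  row 15 [1111]: ((1 AND NOT 1) AND ((NOT 1 XOR NOT 1) AND 1)) -> 0
Full result column, 4 rows per line (P1,P2 fixed per line; P3,P4 runs 00..11 left to right):
  rows 0-3 [P1,P2=00]: 0000  = hex 0
  rows 4-7 [P1,P2=01]: 0010  = hex 2
  rows 8-11 [P1,P2=10]: 0000  = hex 0
  rows 12-15 [P1,P2=11]: 0000  = hex 0
Output column (row 0 .. row 15) = 0000001000000000
Output column grouped in 4s = 0000 0010 0000 0000 = 0x0200
Convert to decimal digit by digit (value = value*16 + digit):
  0 -> 0
  0*16 + 2 = 2
  2*16 + 0 = 32
  32*16 + 0 = 512
Decimal = 512

512


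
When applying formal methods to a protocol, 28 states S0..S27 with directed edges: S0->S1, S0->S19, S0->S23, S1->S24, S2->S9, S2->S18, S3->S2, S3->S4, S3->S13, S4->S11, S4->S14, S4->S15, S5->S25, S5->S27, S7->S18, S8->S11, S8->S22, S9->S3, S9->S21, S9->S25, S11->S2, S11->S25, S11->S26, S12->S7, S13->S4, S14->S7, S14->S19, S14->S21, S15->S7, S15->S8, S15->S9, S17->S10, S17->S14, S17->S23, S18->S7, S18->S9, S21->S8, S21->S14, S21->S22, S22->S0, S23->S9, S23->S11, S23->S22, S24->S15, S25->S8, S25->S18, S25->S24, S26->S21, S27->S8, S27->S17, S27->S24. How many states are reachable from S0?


BFS from S0:
  layer 0: {S0}
  layer 1: {S1, S19, S23}
  layer 2: {S9, S11, S22, S24}
  layer 3: {S2, S3, S15, S21, S25, S26}
  layer 4: {S4, S7, S8, S13, S14, S18}
Reachable set: {S0, S1, S2, S3, S4, S7, S8, S9, S11, S13, S14, S15, S18, S19, S21, S22, S23, S24, S25, S26}
Count = 20

20


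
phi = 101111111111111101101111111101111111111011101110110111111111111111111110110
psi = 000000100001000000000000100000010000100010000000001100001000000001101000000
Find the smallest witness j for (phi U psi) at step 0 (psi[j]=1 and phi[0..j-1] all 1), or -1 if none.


(phi U psi) at 0: need smallest j with psi[j]=1 and phi[i]=1 for all i in [0,j).
Scan from step 0:
  step 0: phi=1, psi=0 -> continue
  step 1: phi=0 -> phi-prefix broken from here
  step 6: psi=1 but phi already failed -> not a witness
  step 11: psi=1 but phi already failed -> not a witness
  step 24: psi=1 but phi already failed -> not a witness
  step 31: psi=1 but phi already failed -> not a witness
  step 36: psi=1 but phi already failed -> not a witness
  step 40: psi=1 but phi already failed -> not a witness
  step 50: psi=1 but phi already failed -> not a witness
  step 51: psi=1 but phi already failed -> not a witness
  step 56: psi=1 but phi already failed -> not a witness
  step 65: psi=1 but phi already failed -> not a witness
  step 66: psi=1 but phi already failed -> not a witness
  step 68: psi=1 but phi already failed -> not a witness
  end of trace: no witness -> -1
Witness step = -1

-1


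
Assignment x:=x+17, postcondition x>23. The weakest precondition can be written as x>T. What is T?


Formula: wp(x:=E, P) = P[E/x] (substitute E for x in postcondition)
Step 1: Postcondition: x>23
Step 2: Substitute x+17 for x: x+17>23
Step 3: Solve for x: x > 23-17 = 6

6


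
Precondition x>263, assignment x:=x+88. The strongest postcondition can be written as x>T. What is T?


Formula: sp(P, x:=E) = exists old_x. (x = E[old_x/x]) AND P[old_x/x] (old_x is the value of x before the assignment; eliminate old_x by solving x = E[old_x/x] for old_x)
Step 1: Precondition P: x>263, i.e. old_x > 263
Step 2: Assignment gives x = old_x + 88, so old_x = x - 88
Step 3: Substitute into P: x - 88 > 263
Step 4: Simplify: x > 263+88 = 351

351


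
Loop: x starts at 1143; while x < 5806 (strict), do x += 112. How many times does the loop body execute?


Step 1: x goes from 1143 toward 5806 by 112; the body runs while x<5806, so iterations = ceil((bound-start)/step)
Step 2: Distance=4663
Step 3: ceil(4663/112)=42

42


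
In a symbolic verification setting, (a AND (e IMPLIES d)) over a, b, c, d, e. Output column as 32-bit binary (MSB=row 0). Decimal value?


Formula: (a AND (e IMPLIES d)) over a, b, c, d, e (32 rows)
Evaluate each row (bits = a,b,c,d,e, MSB first):
  row 0 [00000]: (0 AND (0 IMPLIES 0)) -> 0
  row 1 [00001]: (0 AND (1 IMPLIES 0)) -> 0
  row 2 [00010]: (0 AND (0 IMPLIES 1)) -> 0
  row 3 [00011]: (0 AND (1 IMPLIES 1)) -> 0
  row 4 [00100]: (0 AND (0 IMPLIES 0)) -> 0
  row 5 [00101]: (0 AND (1 IMPLIES 0)) -> 0
  row 6 [00110]: (0 AND (0 IMPLIES 1)) -> 0
  row 7 [00111]: (0 AND (1 IMPLIES 1)) -> 0
  row 8 [01000]: (0 AND (0 IMPLIES 0)) -> 0
  row 9 [01001]: (0 AND (1 IMPLIES 0)) -> 0
  row 10 [01010]: (0 AND (0 IMPLIES 1)) -> 0
  row 11 [01011]: (0 AND (1 IMPLIES 1)) -> 0
  row 12 [01100]: (0 AND (0 IMPLIES 0)) -> 0
  row 13 [01101]: (0 AND (1 IMPLIES 0)) -> 0
  row 14 [01110]: (0 AND (0 IMPLIES 1)) -> 0
  row 15 [01111]: (0 AND (1 IMPLIES 1)) -> 0
  row 16 [10000]: (1 AND (0 IMPLIES 0)) -> 1
  row 17 [10001]: (1 AND (1 IMPLIES 0)) -> 0
  row 18 [10010]: (1 AND (0 IMPLIES 1)) -> 1
  row 19 [10011]: (1 AND (1 IMPLIES 1)) -> 1
  row 20 [10100]: (1 AND (0 IMPLIES 0)) -> 1
  row 21 [10101]: (1 AND (1 IMPLIES 0)) -> 0
  row 22 [10110]: (1 AND (0 IMPLIES 1)) -> 1
  row 23 [10111]: (1 AND (1 IMPLIES 1)) -> 1
  row 24 [11000]: (1 AND (0 IMPLIES 0)) -> 1
  row 25 [11001]: (1 AND (1 IMPLIES 0)) -> 0
  row 26 [11010]: (1 AND (0 IMPLIES 1)) -> 1
  row 27 [11011]: (1 AND (1 IMPLIES 1)) -> 1
  row 28 [11100]: (1 AND (0 IMPLIES 0)) -> 1
  row 29 [11101]: (1 AND (1 IMPLIES 0)) -> 0
  row 30 [11110]: (1 AND (0 IMPLIES 1)) -> 1
  row 31 [11111]: (1 AND (1 IMPLIES 1)) -> 1
Full result column, 4 rows per line (a,b,c fixed per line; d,e runs 00..11 left to right):
  rows 0-3 [a,b,c=000]: 0000  = hex 0
  rows 4-7 [a,b,c=001]: 0000  = hex 0
  rows 8-11 [a,b,c=010]: 0000  = hex 0
  rows 12-15 [a,b,c=011]: 0000  = hex 0
  rows 16-19 [a,b,c=100]: 1011  = hex B
  rows 20-23 [a,b,c=101]: 1011  = hex B
  rows 24-27 [a,b,c=110]: 1011  = hex B
  rows 28-31 [a,b,c=111]: 1011  = hex B
Output column (row 0 .. row 31) = 00000000000000001011101110111011
Output column grouped in 4s = 0000 0000 0000 0000 1011 1011 1011 1011 = 0x0000BBBB
Convert to decimal digit by digit (value = value*16 + digit):
  0 -> 0
  0*16 + 0 = 0
  0*16 + 0 = 0
  0*16 + 0 = 0
  0*16 + 11 (B) = 11
  11*16 + 11 (B) = 187
  187*16 + 11 (B) = 3003
  3003*16 + 11 (B) = 48059
Decimal = 48059

48059


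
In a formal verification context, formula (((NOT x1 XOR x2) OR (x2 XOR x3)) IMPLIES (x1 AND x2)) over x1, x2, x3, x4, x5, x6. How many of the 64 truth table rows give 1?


Formula: (((NOT x1 XOR x2) OR (x2 XOR x3)) IMPLIES (x1 AND x2)) over 6 vars (64 rows)
Evaluate each row (x1, x2, x3, x4, x5, x6 as bits, MSB first):
  row 0 [000000]: (((NOT 0 XOR 0) OR (0 XOR 0)) IMPLIES (0 AND 0)) -> 0
  row 1 [000001]: (((NOT 0 XOR 0) OR (0 XOR 0)) IMPLIES (0 AND 0)) -> 0
  row 2 [000010]: (((NOT 0 XOR 0) OR (0 XOR 0)) IMPLIES (0 AND 0)) -> 0
  row 3 [000011]: (((NOT 0 XOR 0) OR (0 XOR 0)) IMPLIES (0 AND 0)) -> 0
  row 4 [000100]: (((NOT 0 XOR 0) OR (0 XOR 0)) IMPLIES (0 AND 0)) -> 0
  (every remaining row is evaluated the same way; all 64 results are listed next)
Full result column, 8 rows per line (x1,x2,x3 fixed per line; x4,x5,x6 runs 000..111 left to right):
  rows 0-7 [x1,x2,x3=000]: 00000000  (ones: 0)
  rows 8-15 [x1,x2,x3=001]: 00000000  (ones: 0)
  rows 16-23 [x1,x2,x3=010]: 00000000  (ones: 0)
  rows 24-31 [x1,x2,x3=011]: 11111111  (ones: 8)
  rows 32-39 [x1,x2,x3=100]: 11111111  (ones: 8)
  rows 40-47 [x1,x2,x3=101]: 00000000  (ones: 0)
  rows 48-55 [x1,x2,x3=110]: 11111111  (ones: 8)
  rows 56-63 [x1,x2,x3=111]: 11111111  (ones: 8)
Count of 1-rows = 0+0+0+8+8+0+8+8 = 32

32


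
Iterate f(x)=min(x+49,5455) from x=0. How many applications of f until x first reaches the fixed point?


Step 1: x=0, cap=5455, increment=49
Step 2: x grows by 49 each step until capped at 5455; fixed point is x=5455
Step 3: iterations = ceil(5455/49) = 112

112


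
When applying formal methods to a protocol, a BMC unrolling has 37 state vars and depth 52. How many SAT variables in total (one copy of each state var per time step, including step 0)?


BMC unrolls to depth k, creating one copy of each state var for steps 0..k.
Step count = 52 + 1 = 53 (steps 0 through 52)
Vars per step = 37
Total = 37 * 53 = 1961

1961


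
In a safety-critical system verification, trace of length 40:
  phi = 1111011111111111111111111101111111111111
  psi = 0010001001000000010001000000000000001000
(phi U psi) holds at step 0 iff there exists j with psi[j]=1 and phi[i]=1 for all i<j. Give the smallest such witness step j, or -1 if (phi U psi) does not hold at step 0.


(phi U psi) at 0: need smallest j with psi[j]=1 and phi[i]=1 for all i in [0,j).
Scan from step 0:
  step 0: phi=1, psi=0 -> continue
  step 1: phi=1, psi=0 -> continue
  step 2: psi=1 and phi held for [0,2) -> witness found
Witness step = 2

2


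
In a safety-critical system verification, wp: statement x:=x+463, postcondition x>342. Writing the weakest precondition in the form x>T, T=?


Formula: wp(x:=E, P) = P[E/x] (substitute E for x in postcondition)
Step 1: Postcondition: x>342
Step 2: Substitute x+463 for x: x+463>342
Step 3: Solve for x: x > 342-463 = -121

-121


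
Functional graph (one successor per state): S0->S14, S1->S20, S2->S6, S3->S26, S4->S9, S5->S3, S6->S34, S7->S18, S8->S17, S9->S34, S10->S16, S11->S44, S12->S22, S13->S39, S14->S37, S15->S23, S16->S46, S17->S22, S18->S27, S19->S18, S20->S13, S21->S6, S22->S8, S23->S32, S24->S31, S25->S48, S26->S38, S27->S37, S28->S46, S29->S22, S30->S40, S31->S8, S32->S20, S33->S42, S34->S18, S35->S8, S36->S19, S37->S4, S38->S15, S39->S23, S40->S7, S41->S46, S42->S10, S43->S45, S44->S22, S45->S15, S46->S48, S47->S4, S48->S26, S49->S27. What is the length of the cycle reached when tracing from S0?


Trace from S0 until a state repeats:
  S0 -> S14 -> S37 -> S4 -> S9 -> S34 -> S18 -> S27 -> S37
S37 first seen at step 2, revisited at step 8.
Cycle length = 8 - 2 = 6

6


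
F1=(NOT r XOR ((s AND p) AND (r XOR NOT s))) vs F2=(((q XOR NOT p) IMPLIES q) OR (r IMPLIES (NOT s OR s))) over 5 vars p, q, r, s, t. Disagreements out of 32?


F1 = (NOT r XOR ((s AND p) AND (r XOR NOT s)))
F2 = (((q XOR NOT p) IMPLIES q) OR (r IMPLIES (NOT s OR s)))
Evaluate both on each of 32 rows (bits = p,q,r,s,t):
  row 0 [00000]: F1=1 F2=1 -> 0
  row 1 [00001]: F1=1 F2=1 -> 0
  row 2 [00010]: F1=1 F2=1 -> 0
  row 3 [00011]: F1=1 F2=1 -> 0
  row 4 [00100]: F1=0 F2=1 (differ) -> 1
  row 5 [00101]: F1=0 F2=1 (differ) -> 1
  row 6 [00110]: F1=0 F2=1 (differ) -> 1
  row 7 [00111]: F1=0 F2=1 (differ) -> 1
  row 8 [01000]: F1=1 F2=1 -> 0
  row 9 [01001]: F1=1 F2=1 -> 0
  row 10 [01010]: F1=1 F2=1 -> 0
  row 11 [01011]: F1=1 F2=1 -> 0
  row 12 [01100]: F1=0 F2=1 (differ) -> 1
  row 13 [01101]: F1=0 F2=1 (differ) -> 1
  row 14 [01110]: F1=0 F2=1 (differ) -> 1
  row 15 [01111]: F1=0 F2=1 (differ) -> 1
  row 16 [10000]: F1=1 F2=1 -> 0
  row 17 [10001]: F1=1 F2=1 -> 0
  row 18 [10010]: F1=1 F2=1 -> 0
  row 19 [10011]: F1=1 F2=1 -> 0
  row 20 [10100]: F1=0 F2=1 (differ) -> 1
  row 21 [10101]: F1=0 F2=1 (differ) -> 1
  row 22 [10110]: F1=1 F2=1 -> 0
  row 23 [10111]: F1=1 F2=1 -> 0
  row 24 [11000]: F1=1 F2=1 -> 0
  row 25 [11001]: F1=1 F2=1 -> 0
  row 26 [11010]: F1=1 F2=1 -> 0
  row 27 [11011]: F1=1 F2=1 -> 0
  row 28 [11100]: F1=0 F2=1 (differ) -> 1
  row 29 [11101]: F1=0 F2=1 (differ) -> 1
  row 30 [11110]: F1=1 F2=1 -> 0
  row 31 [11111]: F1=1 F2=1 -> 0
Full result column, 8 rows per line (p,q fixed per line; r,s,t runs 000..111 left to right):
  rows 0-7 [p,q=00]: 00001111  (ones: 4)
  rows 8-15 [p,q=01]: 00001111  (ones: 4)
  rows 16-23 [p,q=10]: 00001100  (ones: 2)
  rows 24-31 [p,q=11]: 00001100  (ones: 2)
Disagreements = 4+4+2+2 = 12

12


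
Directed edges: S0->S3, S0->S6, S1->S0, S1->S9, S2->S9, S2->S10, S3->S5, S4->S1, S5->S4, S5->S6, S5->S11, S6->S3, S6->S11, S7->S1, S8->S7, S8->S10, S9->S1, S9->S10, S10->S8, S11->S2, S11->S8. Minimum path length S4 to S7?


BFS layer-by-layer from S4:
  dist 0: {S4}
  dist 1: {S1}
  dist 2: {S0, S9}
  dist 3: {S3, S6, S10}
  dist 4: {S5, S8, S11}
  dist 5: {S2, S7}
  -> S7 reached at distance 5
Shortest path length = 5

5


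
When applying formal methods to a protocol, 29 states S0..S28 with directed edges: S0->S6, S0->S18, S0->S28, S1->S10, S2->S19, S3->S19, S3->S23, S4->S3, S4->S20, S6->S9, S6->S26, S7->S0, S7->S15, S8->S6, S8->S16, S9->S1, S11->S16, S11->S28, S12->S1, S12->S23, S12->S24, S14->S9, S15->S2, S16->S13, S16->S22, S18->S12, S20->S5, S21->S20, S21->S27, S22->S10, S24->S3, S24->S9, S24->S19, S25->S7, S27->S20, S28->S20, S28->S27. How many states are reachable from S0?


BFS from S0:
  layer 0: {S0}
  layer 1: {S6, S18, S28}
  layer 2: {S9, S12, S20, S26, S27}
  layer 3: {S1, S5, S23, S24}
  layer 4: {S3, S10, S19}
Reachable set: {S0, S1, S3, S5, S6, S9, S10, S12, S18, S19, S20, S23, S24, S26, S27, S28}
Count = 16

16


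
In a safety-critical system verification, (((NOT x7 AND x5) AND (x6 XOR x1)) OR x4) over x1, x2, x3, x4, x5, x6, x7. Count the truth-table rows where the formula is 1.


Formula: (((NOT x7 AND x5) AND (x6 XOR x1)) OR x4) over 7 vars (128 rows)
Evaluate each row (x1, x2, x3, x4, x5, x6, x7 as bits, MSB first):
  row 0 [0000000]: (((NOT 0 AND 0) AND (0 XOR 0)) OR 0) -> 0
  row 1 [0000001]: (((NOT 1 AND 0) AND (0 XOR 0)) OR 0) -> 0
  row 2 [0000010]: (((NOT 0 AND 0) AND (1 XOR 0)) OR 0) -> 0
  row 3 [0000011]: (((NOT 1 AND 0) AND (1 XOR 0)) OR 0) -> 0
  row 4 [0000100]: (((NOT 0 AND 1) AND (0 XOR 0)) OR 0) -> 0
  (every remaining row is evaluated the same way; all 128 results are listed next)
Full result column, 8 rows per line (x1,x2,x3,x4 fixed per line; x5,x6,x7 runs 000..111 left to right):
  rows 0-7 [x1,x2,x3,x4=0000]: 00000010  (ones: 1)
  rows 8-15 [x1,x2,x3,x4=0001]: 11111111  (ones: 8)
  rows 16-23 [x1,x2,x3,x4=0010]: 00000010  (ones: 1)
  rows 24-31 [x1,x2,x3,x4=0011]: 11111111  (ones: 8)
  rows 32-39 [x1,x2,x3,x4=0100]: 00000010  (ones: 1)
  rows 40-47 [x1,x2,x3,x4=0101]: 11111111  (ones: 8)
  rows 48-55 [x1,x2,x3,x4=0110]: 00000010  (ones: 1)
  rows 56-63 [x1,x2,x3,x4=0111]: 11111111  (ones: 8)
  rows 64-71 [x1,x2,x3,x4=1000]: 00001000  (ones: 1)
  rows 72-79 [x1,x2,x3,x4=1001]: 11111111  (ones: 8)
  rows 80-87 [x1,x2,x3,x4=1010]: 00001000  (ones: 1)
  rows 88-95 [x1,x2,x3,x4=1011]: 11111111  (ones: 8)
  rows 96-103 [x1,x2,x3,x4=1100]: 00001000  (ones: 1)
  rows 104-111 [x1,x2,x3,x4=1101]: 11111111  (ones: 8)
  rows 112-119 [x1,x2,x3,x4=1110]: 00001000  (ones: 1)
  rows 120-127 [x1,x2,x3,x4=1111]: 11111111  (ones: 8)
Count of 1-rows = 1+8+1+8+1+8+1+8+1+8+1+8+1+8+1+8 = 72

72


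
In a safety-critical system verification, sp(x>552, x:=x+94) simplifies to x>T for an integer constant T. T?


Formula: sp(P, x:=E) = exists old_x. (x = E[old_x/x]) AND P[old_x/x] (old_x is the value of x before the assignment; eliminate old_x by solving x = E[old_x/x] for old_x)
Step 1: Precondition P: x>552, i.e. old_x > 552
Step 2: Assignment gives x = old_x + 94, so old_x = x - 94
Step 3: Substitute into P: x - 94 > 552
Step 4: Simplify: x > 552+94 = 646

646


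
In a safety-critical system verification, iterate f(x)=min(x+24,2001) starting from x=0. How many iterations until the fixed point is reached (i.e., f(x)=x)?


Step 1: x=0, cap=2001, increment=24
Step 2: x grows by 24 each step until capped at 2001; fixed point is x=2001
Step 3: iterations = ceil(2001/24) = 84

84


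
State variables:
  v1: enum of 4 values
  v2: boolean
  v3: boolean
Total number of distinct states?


State space = product of domain sizes of all variables.
Domain sizes:
  v1 (enum of 4 values): 4
  v2 (boolean): 2
  v3 (boolean): 2
Product = 4 * 2 * 2 = 16

16


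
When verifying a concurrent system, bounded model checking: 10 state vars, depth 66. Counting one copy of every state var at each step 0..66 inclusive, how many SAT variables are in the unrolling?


BMC unrolls to depth k, creating one copy of each state var for steps 0..k.
Step count = 66 + 1 = 67 (steps 0 through 66)
Vars per step = 10
Total = 10 * 67 = 670

670


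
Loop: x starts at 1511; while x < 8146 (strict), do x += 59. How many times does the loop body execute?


Step 1: x goes from 1511 toward 8146 by 59; the body runs while x<8146, so iterations = ceil((bound-start)/step)
Step 2: Distance=6635
Step 3: ceil(6635/59)=113

113


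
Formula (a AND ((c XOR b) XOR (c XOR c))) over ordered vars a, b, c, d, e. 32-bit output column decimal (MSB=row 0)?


Formula: (a AND ((c XOR b) XOR (c XOR c))) over a, b, c, d, e (32 rows)
Evaluate each row (bits = a,b,c,d,e, MSB first):
  row 0 [00000]: (0 AND ((0 XOR 0) XOR (0 XOR 0))) -> 0
  row 1 [00001]: (0 AND ((0 XOR 0) XOR (0 XOR 0))) -> 0
  row 2 [00010]: (0 AND ((0 XOR 0) XOR (0 XOR 0))) -> 0
  row 3 [00011]: (0 AND ((0 XOR 0) XOR (0 XOR 0))) -> 0
  row 4 [00100]: (0 AND ((1 XOR 0) XOR (1 XOR 1))) -> 0
  row 5 [00101]: (0 AND ((1 XOR 0) XOR (1 XOR 1))) -> 0
  row 6 [00110]: (0 AND ((1 XOR 0) XOR (1 XOR 1))) -> 0
  row 7 [00111]: (0 AND ((1 XOR 0) XOR (1 XOR 1))) -> 0
  row 8 [01000]: (0 AND ((0 XOR 1) XOR (0 XOR 0))) -> 0
  row 9 [01001]: (0 AND ((0 XOR 1) XOR (0 XOR 0))) -> 0
  row 10 [01010]: (0 AND ((0 XOR 1) XOR (0 XOR 0))) -> 0
  row 11 [01011]: (0 AND ((0 XOR 1) XOR (0 XOR 0))) -> 0
  row 12 [01100]: (0 AND ((1 XOR 1) XOR (1 XOR 1))) -> 0
  row 13 [01101]: (0 AND ((1 XOR 1) XOR (1 XOR 1))) -> 0
  row 14 [01110]: (0 AND ((1 XOR 1) XOR (1 XOR 1))) -> 0
  row 15 [01111]: (0 AND ((1 XOR 1) XOR (1 XOR 1))) -> 0
  row 16 [10000]: (1 AND ((0 XOR 0) XOR (0 XOR 0))) -> 0
  row 17 [10001]: (1 AND ((0 XOR 0) XOR (0 XOR 0))) -> 0
  row 18 [10010]: (1 AND ((0 XOR 0) XOR (0 XOR 0))) -> 0
  row 19 [10011]: (1 AND ((0 XOR 0) XOR (0 XOR 0))) -> 0
  row 20 [10100]: (1 AND ((1 XOR 0) XOR (1 XOR 1))) -> 1
  row 21 [10101]: (1 AND ((1 XOR 0) XOR (1 XOR 1))) -> 1
  row 22 [10110]: (1 AND ((1 XOR 0) XOR (1 XOR 1))) -> 1
  row 23 [10111]: (1 AND ((1 XOR 0) XOR (1 XOR 1))) -> 1
  row 24 [11000]: (1 AND ((0 XOR 1) XOR (0 XOR 0))) -> 1
  row 25 [11001]: (1 AND ((0 XOR 1) XOR (0 XOR 0))) -> 1
  row 26 [11010]: (1 AND ((0 XOR 1) XOR (0 XOR 0))) -> 1
  row 27 [11011]: (1 AND ((0 XOR 1) XOR (0 XOR 0))) -> 1
  row 28 [11100]: (1 AND ((1 XOR 1) XOR (1 XOR 1))) -> 0
  row 29 [11101]: (1 AND ((1 XOR 1) XOR (1 XOR 1))) -> 0
  row 30 [11110]: (1 AND ((1 XOR 1) XOR (1 XOR 1))) -> 0
  row 31 [11111]: (1 AND ((1 XOR 1) XOR (1 XOR 1))) -> 0
Full result column, 4 rows per line (a,b,c fixed per line; d,e runs 00..11 left to right):
  rows 0-3 [a,b,c=000]: 0000  = hex 0
  rows 4-7 [a,b,c=001]: 0000  = hex 0
  rows 8-11 [a,b,c=010]: 0000  = hex 0
  rows 12-15 [a,b,c=011]: 0000  = hex 0
  rows 16-19 [a,b,c=100]: 0000  = hex 0
  rows 20-23 [a,b,c=101]: 1111  = hex F
  rows 24-27 [a,b,c=110]: 1111  = hex F
  rows 28-31 [a,b,c=111]: 0000  = hex 0
Output column (row 0 .. row 31) = 00000000000000000000111111110000
Output column grouped in 4s = 0000 0000 0000 0000 0000 1111 1111 0000 = 0x00000FF0
Convert to decimal digit by digit (value = value*16 + digit):
  0 -> 0
  0*16 + 0 = 0
  0*16 + 0 = 0
  0*16 + 0 = 0
  0*16 + 0 = 0
  0*16 + 15 (F) = 15
  15*16 + 15 (F) = 255
  255*16 + 0 = 4080
Decimal = 4080

4080


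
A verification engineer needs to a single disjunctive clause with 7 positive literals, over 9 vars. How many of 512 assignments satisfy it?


Step 1: Total=2^9=512
Step 2: Unsat when all 7 false: 2^2=4
Step 3: Sat=512-4=508

508


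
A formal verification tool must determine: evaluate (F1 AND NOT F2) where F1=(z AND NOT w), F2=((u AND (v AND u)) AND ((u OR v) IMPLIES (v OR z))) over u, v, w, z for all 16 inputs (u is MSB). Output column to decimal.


F1 = (z AND NOT w)
F2 = ((u AND (v AND u)) AND ((u OR v) IMPLIES (v OR z)))
Counterexample to F1=>F2 is where F1=1 and F2=0.
Evaluate each row (bits = u,v,w,z, MSB first):
  row 0 [0000]: F1=0 F2=0 -> F1&~F2 -> 0
  row 1 [0001]: F1=1 F2=0 -> F1&~F2 -> 1
  row 2 [0010]: F1=0 F2=0 -> F1&~F2 -> 0
  row 3 [0011]: F1=0 F2=0 -> F1&~F2 -> 0
  row 4 [0100]: F1=0 F2=0 -> F1&~F2 -> 0
  row 5 [0101]: F1=1 F2=0 -> F1&~F2 -> 1
  row 6 [0110]: F1=0 F2=0 -> F1&~F2 -> 0
  row 7 [0111]: F1=0 F2=0 -> F1&~F2 -> 0
  row 8 [1000]: F1=0 F2=0 -> F1&~F2 -> 0
  row 9 [1001]: F1=1 F2=0 -> F1&~F2 -> 1
  row 10 [1010]: F1=0 F2=0 -> F1&~F2 -> 0
  row 11 [1011]: F1=0 F2=0 -> F1&~F2 -> 0
  row 12 [1100]: F1=0 F2=1 -> F1&~F2 -> 0
  row 13 [1101]: F1=1 F2=1 -> F1&~F2 -> 0
  row 14 [1110]: F1=0 F2=1 -> F1&~F2 -> 0
  row 15 [1111]: F1=0 F2=1 -> F1&~F2 -> 0
Full result column, 4 rows per line (u,v fixed per line; w,z runs 00..11 left to right):
  rows 0-3 [u,v=00]: 0100  = hex 4
  rows 4-7 [u,v=01]: 0100  = hex 4
  rows 8-11 [u,v=10]: 0100  = hex 4
  rows 12-15 [u,v=11]: 0000  = hex 0
Counterexample vector (row 0 .. row 15) = 0100010001000000
Output column grouped in 4s = 0100 0100 0100 0000 = 0x4440
Convert to decimal digit by digit (value = value*16 + digit):
  4 -> 4
  4*16 + 4 = 68
  68*16 + 4 = 1092
  1092*16 + 0 = 17472
Decimal = 17472

17472


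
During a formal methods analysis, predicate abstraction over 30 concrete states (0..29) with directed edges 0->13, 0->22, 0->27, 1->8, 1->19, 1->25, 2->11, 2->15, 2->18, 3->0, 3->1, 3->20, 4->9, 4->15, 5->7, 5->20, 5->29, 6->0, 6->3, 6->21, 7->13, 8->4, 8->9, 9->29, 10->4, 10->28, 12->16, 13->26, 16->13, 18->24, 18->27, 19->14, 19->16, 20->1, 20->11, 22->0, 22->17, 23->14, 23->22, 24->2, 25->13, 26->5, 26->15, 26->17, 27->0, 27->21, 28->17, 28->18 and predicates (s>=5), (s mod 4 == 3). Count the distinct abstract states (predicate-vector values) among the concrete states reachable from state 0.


BFS from 0:
Concrete reachable: {0, 1, 4, 5, 7, 8, 9, 11, 13, 14, 15, 16, 17, 19, 20, 21, 22, 25, 26, 27, 29}
Abstract via predicates (s>=5), (s mod 4 == 3):
  (0,0) <- {0, 1, 4}
  (1,0) <- {5, 8, 9, 13, 14, 16, 17, 20, 21, 22, 25, 26, 29}
  (1,1) <- {7, 11, 15, 19, 27}
Distinct abstract states = 3

3


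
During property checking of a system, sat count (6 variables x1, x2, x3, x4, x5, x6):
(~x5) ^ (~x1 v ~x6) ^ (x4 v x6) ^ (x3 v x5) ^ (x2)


CNF with 5 clauses over 6 vars (64 assignments).
An assignment satisfies CNF iff every clause has >=1 true literal.
Check each row (bits = x1,x2,x3,x4,x5,x6; clause T/F shown):
  row 0 [000000]: clauses=TTFFF -> 0
  row 1 [000001]: clauses=TTTFF -> 0
  row 2 [000010]: clauses=FTFTF -> 0
  row 3 [000011]: clauses=FTTTF -> 0
  row 4 [000100]: clauses=TTTFF -> 0
  (every remaining row is evaluated the same way; all 64 results are listed next)
Full result column, 8 rows per line (x1,x2,x3 fixed per line; x4,x5,x6 runs 000..111 left to right):
  rows 0-7 [x1,x2,x3=000]: 00000000  (ones: 0)
  rows 8-15 [x1,x2,x3=001]: 00000000  (ones: 0)
  rows 16-23 [x1,x2,x3=010]: 00000000  (ones: 0)
  rows 24-31 [x1,x2,x3=011]: 01001100  (ones: 3)
  rows 32-39 [x1,x2,x3=100]: 00000000  (ones: 0)
  rows 40-47 [x1,x2,x3=101]: 00000000  (ones: 0)
  rows 48-55 [x1,x2,x3=110]: 00000000  (ones: 0)
  rows 56-63 [x1,x2,x3=111]: 00001000  (ones: 1)
Satisfying assignments = 0+0+0+3+0+0+0+1 = 4

4


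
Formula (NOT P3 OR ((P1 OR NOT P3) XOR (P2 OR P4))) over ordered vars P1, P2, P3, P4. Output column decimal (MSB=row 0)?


Formula: (NOT P3 OR ((P1 OR NOT P3) XOR (P2 OR P4))) over P1, P2, P3, P4 (16 rows)
Evaluate each row (bits = P1,P2,P3,P4, MSB first):
  row 0 [0000]: (NOT 0 OR ((0 OR NOT 0) XOR (0 OR 0))) -> 1
  row 1 [0001]: (NOT 0 OR ((0 OR NOT 0) XOR (0 OR 1))) -> 1
  row 2 [0010]: (NOT 1 OR ((0 OR NOT 1) XOR (0 OR 0))) -> 0
  row 3 [0011]: (NOT 1 OR ((0 OR NOT 1) XOR (0 OR 1))) -> 1
  row 4 [0100]: (NOT 0 OR ((0 OR NOT 0) XOR (1 OR 0))) -> 1
  row 5 [0101]: (NOT 0 OR ((0 OR NOT 0) XOR (1 OR 1))) -> 1
  row 6 [0110]: (NOT 1 OR ((0 OR NOT 1) XOR (1 OR 0))) -> 1
  row 7 [0111]: (NOT 1 OR ((0 OR NOT 1) XOR (1 OR 1))) -> 1
  row 8 [1000]: (NOT 0 OR ((1 OR NOT 0) XOR (0 OR 0))) -> 1
  row 9 [1001]: (NOT 0 OR ((1 OR NOT 0) XOR (0 OR 1))) -> 1
  row 10 [1010]: (NOT 1 OR ((1 OR NOT 1) XOR (0 OR 0))) -> 1
  row 11 [1011]: (NOT 1 OR ((1 OR NOT 1) XOR (0 OR 1))) -> 0
  row 12 [1100]: (NOT 0 OR ((1 OR NOT 0) XOR (1 OR 0))) -> 1
  row 13 [1101]: (NOT 0 OR ((1 OR NOT 0) XOR (1 OR 1))) -> 1
  row 14 [1110]: (NOT 1 OR ((1 OR NOT 1) XOR (1 OR 0))) -> 0
  row 15 [1111]: (NOT 1 OR ((1 OR NOT 1) XOR (1 OR 1))) -> 0
Full result column, 4 rows per line (P1,P2 fixed per line; P3,P4 runs 00..11 left to right):
  rows 0-3 [P1,P2=00]: 1101  = hex D
  rows 4-7 [P1,P2=01]: 1111  = hex F
  rows 8-11 [P1,P2=10]: 1110  = hex E
  rows 12-15 [P1,P2=11]: 1100  = hex C
Output column (row 0 .. row 15) = 1101111111101100
Output column grouped in 4s = 1101 1111 1110 1100 = 0xDFEC
Convert to decimal digit by digit (value = value*16 + digit):
  D -> 13
  13*16 + 15 (F) = 223
  223*16 + 14 (E) = 3582
  3582*16 + 12 (C) = 57324
Decimal = 57324

57324


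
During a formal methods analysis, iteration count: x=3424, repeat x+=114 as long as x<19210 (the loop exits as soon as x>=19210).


Step 1: x goes from 3424 toward 19210 by 114; the body runs while x<19210, so iterations = ceil((bound-start)/step)
Step 2: Distance=15786
Step 3: ceil(15786/114)=139

139


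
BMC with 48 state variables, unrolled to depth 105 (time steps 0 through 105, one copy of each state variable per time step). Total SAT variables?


BMC unrolls to depth k, creating one copy of each state var for steps 0..k.
Step count = 105 + 1 = 106 (steps 0 through 105)
Vars per step = 48
Total = 48 * 106 = 5088

5088


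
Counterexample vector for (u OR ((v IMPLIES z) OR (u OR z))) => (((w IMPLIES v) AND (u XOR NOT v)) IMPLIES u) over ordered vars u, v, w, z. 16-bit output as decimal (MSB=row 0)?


F1 = (u OR ((v IMPLIES z) OR (u OR z)))
F2 = (((w IMPLIES v) AND (u XOR NOT v)) IMPLIES u)
Counterexample to F1=>F2 is where F1=1 and F2=0.
Evaluate each row (bits = u,v,w,z, MSB first):
  row 0 [0000]: F1=1 F2=0 -> F1&~F2 -> 1
  row 1 [0001]: F1=1 F2=0 -> F1&~F2 -> 1
  row 2 [0010]: F1=1 F2=1 -> F1&~F2 -> 0
  row 3 [0011]: F1=1 F2=1 -> F1&~F2 -> 0
  row 4 [0100]: F1=0 F2=1 -> F1&~F2 -> 0
  row 5 [0101]: F1=1 F2=1 -> F1&~F2 -> 0
  row 6 [0110]: F1=0 F2=1 -> F1&~F2 -> 0
  row 7 [0111]: F1=1 F2=1 -> F1&~F2 -> 0
  row 8 [1000]: F1=1 F2=1 -> F1&~F2 -> 0
  row 9 [1001]: F1=1 F2=1 -> F1&~F2 -> 0
  row 10 [1010]: F1=1 F2=1 -> F1&~F2 -> 0
  row 11 [1011]: F1=1 F2=1 -> F1&~F2 -> 0
  row 12 [1100]: F1=1 F2=1 -> F1&~F2 -> 0
  row 13 [1101]: F1=1 F2=1 -> F1&~F2 -> 0
  row 14 [1110]: F1=1 F2=1 -> F1&~F2 -> 0
  row 15 [1111]: F1=1 F2=1 -> F1&~F2 -> 0
Full result column, 4 rows per line (u,v fixed per line; w,z runs 00..11 left to right):
  rows 0-3 [u,v=00]: 1100  = hex C
  rows 4-7 [u,v=01]: 0000  = hex 0
  rows 8-11 [u,v=10]: 0000  = hex 0
  rows 12-15 [u,v=11]: 0000  = hex 0
Counterexample vector (row 0 .. row 15) = 1100000000000000
Output column grouped in 4s = 1100 0000 0000 0000 = 0xC000
Convert to decimal digit by digit (value = value*16 + digit):
  C -> 12
  12*16 + 0 = 192
  192*16 + 0 = 3072
  3072*16 + 0 = 49152
Decimal = 49152

49152


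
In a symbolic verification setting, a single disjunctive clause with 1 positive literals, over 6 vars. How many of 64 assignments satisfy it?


Step 1: Total=2^6=64
Step 2: Unsat when all 1 false: 2^5=32
Step 3: Sat=64-32=32

32


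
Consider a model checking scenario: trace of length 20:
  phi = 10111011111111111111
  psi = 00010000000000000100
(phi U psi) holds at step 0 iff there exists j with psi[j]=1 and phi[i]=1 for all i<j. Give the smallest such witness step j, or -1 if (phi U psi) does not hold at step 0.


(phi U psi) at 0: need smallest j with psi[j]=1 and phi[i]=1 for all i in [0,j).
Scan from step 0:
  step 0: phi=1, psi=0 -> continue
  step 1: phi=0 -> phi-prefix broken from here
  step 3: psi=1 but phi already failed -> not a witness
  step 17: psi=1 but phi already failed -> not a witness
  end of trace: no witness -> -1
Witness step = -1

-1


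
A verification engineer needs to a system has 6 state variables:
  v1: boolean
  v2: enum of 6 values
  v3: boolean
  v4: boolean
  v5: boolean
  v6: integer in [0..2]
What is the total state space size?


State space = product of domain sizes of all variables.
Domain sizes:
  v1 (boolean): 2
  v2 (enum of 6 values): 6
  v3 (boolean): 2
  v4 (boolean): 2
  v5 (boolean): 2
  v6 (integer in [0..2]): 3
Product = 2 * 6 * 2 * 2 * 2 * 3 = 288

288


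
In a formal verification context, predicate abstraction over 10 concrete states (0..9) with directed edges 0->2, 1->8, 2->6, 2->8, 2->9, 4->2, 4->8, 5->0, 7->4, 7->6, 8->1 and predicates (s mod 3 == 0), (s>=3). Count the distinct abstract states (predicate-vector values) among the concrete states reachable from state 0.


BFS from 0:
Concrete reachable: {0, 1, 2, 6, 8, 9}
Abstract via predicates (s mod 3 == 0), (s>=3):
  (0,0) <- {1, 2}
  (0,1) <- {8}
  (1,0) <- {0}
  (1,1) <- {6, 9}
Distinct abstract states = 4

4


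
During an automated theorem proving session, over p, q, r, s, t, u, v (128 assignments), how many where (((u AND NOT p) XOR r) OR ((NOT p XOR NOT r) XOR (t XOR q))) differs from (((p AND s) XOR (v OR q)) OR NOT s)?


F1 = (((u AND NOT p) XOR r) OR ((NOT p XOR NOT r) XOR (t XOR q)))
F2 = (((p AND s) XOR (v OR q)) OR NOT s)
Evaluate both on each of 128 rows (bits = p,q,r,s,t,u,v):
  row 0 [0000000]: F1=0 F2=1 (differ) -> 1
  row 1 [0000001]: F1=0 F2=1 (differ) -> 1
  row 2 [0000010]: F1=1 F2=1 -> 0
  row 3 [0000011]: F1=1 F2=1 -> 0
  row 4 [0000100]: F1=1 F2=1 -> 0
  (every remaining row is evaluated the same way; all 128 results are listed next)
Full result column, 8 rows per line (p,q,r,s fixed per line; t,u,v runs 000..111 left to right):
  rows 0-7 [p,q,r,s=0000]: 11000000  (ones: 2)
  rows 8-15 [p,q,r,s=0001]: 01101010  (ones: 4)
  rows 16-23 [p,q,r,s=0010]: 00000011  (ones: 2)
  rows 24-31 [p,q,r,s=0011]: 10101001  (ones: 4)
  rows 32-39 [p,q,r,s=0100]: 00001100  (ones: 2)
  rows 40-47 [p,q,r,s=0101]: 00001100  (ones: 2)
  rows 48-55 [p,q,r,s=0110]: 00110000  (ones: 2)
  rows 56-63 [p,q,r,s=0111]: 00110000  (ones: 2)
  rows 64-71 [p,q,r,s=1000]: 00001111  (ones: 4)
  rows 72-79 [p,q,r,s=1001]: 01011010  (ones: 4)
  rows 80-87 [p,q,r,s=1010]: 00000000  (ones: 0)
  rows 88-95 [p,q,r,s=1011]: 01010101  (ones: 4)
  rows 96-103 [p,q,r,s=1100]: 11110000  (ones: 4)
  rows 104-111 [p,q,r,s=1101]: 00001111  (ones: 4)
  rows 112-119 [p,q,r,s=1110]: 00000000  (ones: 0)
  rows 120-127 [p,q,r,s=1111]: 11111111  (ones: 8)
Disagreements = 2+4+2+4+2+2+2+2+4+4+0+4+4+4+0+8 = 48

48


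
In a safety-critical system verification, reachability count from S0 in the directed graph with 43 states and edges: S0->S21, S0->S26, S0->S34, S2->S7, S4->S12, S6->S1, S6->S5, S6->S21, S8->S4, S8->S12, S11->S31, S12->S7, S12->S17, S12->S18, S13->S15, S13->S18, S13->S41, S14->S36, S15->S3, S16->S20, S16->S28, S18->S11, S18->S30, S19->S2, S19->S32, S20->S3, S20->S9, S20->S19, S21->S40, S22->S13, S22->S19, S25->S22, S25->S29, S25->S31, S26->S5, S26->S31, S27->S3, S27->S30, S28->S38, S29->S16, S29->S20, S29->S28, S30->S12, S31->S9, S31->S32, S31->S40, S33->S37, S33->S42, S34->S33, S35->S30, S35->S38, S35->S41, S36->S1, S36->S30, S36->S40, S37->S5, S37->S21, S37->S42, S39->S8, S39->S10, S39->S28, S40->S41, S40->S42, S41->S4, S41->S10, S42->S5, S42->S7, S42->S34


BFS from S0:
  layer 0: {S0}
  layer 1: {S21, S26, S34}
  layer 2: {S5, S31, S33, S40}
  layer 3: {S9, S32, S37, S41, S42}
  layer 4: {S4, S7, S10}
  layer 5: {S12}
  layer 6: {S17, S18}
  layer 7: {S11, S30}
Reachable set: {S0, S4, S5, S7, S9, S10, S11, S12, S17, S18, S21, S26, S30, S31, S32, S33, S34, S37, S40, S41, S42}
Count = 21

21


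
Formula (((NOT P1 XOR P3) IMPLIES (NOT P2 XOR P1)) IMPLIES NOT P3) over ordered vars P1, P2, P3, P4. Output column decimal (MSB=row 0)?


Formula: (((NOT P1 XOR P3) IMPLIES (NOT P2 XOR P1)) IMPLIES NOT P3) over P1, P2, P3, P4 (16 rows)
Evaluate each row (bits = P1,P2,P3,P4, MSB first):
  row 0 [0000]: (((NOT 0 XOR 0) IMPLIES (NOT 0 XOR 0)) IMPLIES NOT 0) -> 1
  row 1 [0001]: (((NOT 0 XOR 0) IMPLIES (NOT 0 XOR 0)) IMPLIES NOT 0) -> 1
  row 2 [0010]: (((NOT 0 XOR 1) IMPLIES (NOT 0 XOR 0)) IMPLIES NOT 1) -> 0
  row 3 [0011]: (((NOT 0 XOR 1) IMPLIES (NOT 0 XOR 0)) IMPLIES NOT 1) -> 0
  row 4 [0100]: (((NOT 0 XOR 0) IMPLIES (NOT 1 XOR 0)) IMPLIES NOT 0) -> 1
  row 5 [0101]: (((NOT 0 XOR 0) IMPLIES (NOT 1 XOR 0)) IMPLIES NOT 0) -> 1
  row 6 [0110]: (((NOT 0 XOR 1) IMPLIES (NOT 1 XOR 0)) IMPLIES NOT 1) -> 0
  row 7 [0111]: (((NOT 0 XOR 1) IMPLIES (NOT 1 XOR 0)) IMPLIES NOT 1) -> 0
  row 8 [1000]: (((NOT 1 XOR 0) IMPLIES (NOT 0 XOR 1)) IMPLIES NOT 0) -> 1
  row 9 [1001]: (((NOT 1 XOR 0) IMPLIES (NOT 0 XOR 1)) IMPLIES NOT 0) -> 1
  row 10 [1010]: (((NOT 1 XOR 1) IMPLIES (NOT 0 XOR 1)) IMPLIES NOT 1) -> 1
  row 11 [1011]: (((NOT 1 XOR 1) IMPLIES (NOT 0 XOR 1)) IMPLIES NOT 1) -> 1
  row 12 [1100]: (((NOT 1 XOR 0) IMPLIES (NOT 1 XOR 1)) IMPLIES NOT 0) -> 1
  row 13 [1101]: (((NOT 1 XOR 0) IMPLIES (NOT 1 XOR 1)) IMPLIES NOT 0) -> 1
  row 14 [1110]: (((NOT 1 XOR 1) IMPLIES (NOT 1 XOR 1)) IMPLIES NOT 1) -> 0
  row 15 [1111]: (((NOT 1 XOR 1) IMPLIES (NOT 1 XOR 1)) IMPLIES NOT 1) -> 0
Full result column, 4 rows per line (P1,P2 fixed per line; P3,P4 runs 00..11 left to right):
  rows 0-3 [P1,P2=00]: 1100  = hex C
  rows 4-7 [P1,P2=01]: 1100  = hex C
  rows 8-11 [P1,P2=10]: 1111  = hex F
  rows 12-15 [P1,P2=11]: 1100  = hex C
Output column (row 0 .. row 15) = 1100110011111100
Output column grouped in 4s = 1100 1100 1111 1100 = 0xCCFC
Convert to decimal digit by digit (value = value*16 + digit):
  C -> 12
  12*16 + 12 (C) = 204
  204*16 + 15 (F) = 3279
  3279*16 + 12 (C) = 52476
Decimal = 52476

52476


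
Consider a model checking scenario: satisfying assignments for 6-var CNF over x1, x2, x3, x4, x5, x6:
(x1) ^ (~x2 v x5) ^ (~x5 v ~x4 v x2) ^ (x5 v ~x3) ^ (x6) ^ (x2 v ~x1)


CNF with 6 clauses over 6 vars (64 assignments).
An assignment satisfies CNF iff every clause has >=1 true literal.
Check each row (bits = x1,x2,x3,x4,x5,x6; clause T/F shown):
  row 0 [000000]: clauses=FTTTFT -> 0
  row 1 [000001]: clauses=FTTTTT -> 0
  row 2 [000010]: clauses=FTTTFT -> 0
  row 3 [000011]: clauses=FTTTTT -> 0
  row 4 [000100]: clauses=FTTTFT -> 0
  (every remaining row is evaluated the same way; all 64 results are listed next)
Full result column, 8 rows per line (x1,x2,x3 fixed per line; x4,x5,x6 runs 000..111 left to right):
  rows 0-7 [x1,x2,x3=000]: 00000000  (ones: 0)
  rows 8-15 [x1,x2,x3=001]: 00000000  (ones: 0)
  rows 16-23 [x1,x2,x3=010]: 00000000  (ones: 0)
  rows 24-31 [x1,x2,x3=011]: 00000000  (ones: 0)
  rows 32-39 [x1,x2,x3=100]: 00000000  (ones: 0)
  rows 40-47 [x1,x2,x3=101]: 00000000  (ones: 0)
  rows 48-55 [x1,x2,x3=110]: 00010001  (ones: 2)
  rows 56-63 [x1,x2,x3=111]: 00010001  (ones: 2)
Satisfying assignments = 0+0+0+0+0+0+2+2 = 4

4


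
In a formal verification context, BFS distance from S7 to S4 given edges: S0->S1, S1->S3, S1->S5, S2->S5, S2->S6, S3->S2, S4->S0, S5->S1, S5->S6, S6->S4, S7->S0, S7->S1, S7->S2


BFS layer-by-layer from S7:
  dist 0: {S7}
  dist 1: {S0, S1, S2}
  dist 2: {S3, S5, S6}
  dist 3: {S4}
  -> S4 reached at distance 3
Shortest path length = 3

3


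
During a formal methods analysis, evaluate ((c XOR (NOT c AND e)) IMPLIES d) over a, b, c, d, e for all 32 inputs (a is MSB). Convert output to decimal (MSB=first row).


Formula: ((c XOR (NOT c AND e)) IMPLIES d) over a, b, c, d, e (32 rows)
Evaluate each row (bits = a,b,c,d,e, MSB first):
  row 0 [00000]: ((0 XOR (NOT 0 AND 0)) IMPLIES 0) -> 1
  row 1 [00001]: ((0 XOR (NOT 0 AND 1)) IMPLIES 0) -> 0
  row 2 [00010]: ((0 XOR (NOT 0 AND 0)) IMPLIES 1) -> 1
  row 3 [00011]: ((0 XOR (NOT 0 AND 1)) IMPLIES 1) -> 1
  row 4 [00100]: ((1 XOR (NOT 1 AND 0)) IMPLIES 0) -> 0
  row 5 [00101]: ((1 XOR (NOT 1 AND 1)) IMPLIES 0) -> 0
  row 6 [00110]: ((1 XOR (NOT 1 AND 0)) IMPLIES 1) -> 1
  row 7 [00111]: ((1 XOR (NOT 1 AND 1)) IMPLIES 1) -> 1
  row 8 [01000]: ((0 XOR (NOT 0 AND 0)) IMPLIES 0) -> 1
  row 9 [01001]: ((0 XOR (NOT 0 AND 1)) IMPLIES 0) -> 0
  row 10 [01010]: ((0 XOR (NOT 0 AND 0)) IMPLIES 1) -> 1
  row 11 [01011]: ((0 XOR (NOT 0 AND 1)) IMPLIES 1) -> 1
  row 12 [01100]: ((1 XOR (NOT 1 AND 0)) IMPLIES 0) -> 0
  row 13 [01101]: ((1 XOR (NOT 1 AND 1)) IMPLIES 0) -> 0
  row 14 [01110]: ((1 XOR (NOT 1 AND 0)) IMPLIES 1) -> 1
  row 15 [01111]: ((1 XOR (NOT 1 AND 1)) IMPLIES 1) -> 1
  row 16 [10000]: ((0 XOR (NOT 0 AND 0)) IMPLIES 0) -> 1
  row 17 [10001]: ((0 XOR (NOT 0 AND 1)) IMPLIES 0) -> 0
  row 18 [10010]: ((0 XOR (NOT 0 AND 0)) IMPLIES 1) -> 1
  row 19 [10011]: ((0 XOR (NOT 0 AND 1)) IMPLIES 1) -> 1
  row 20 [10100]: ((1 XOR (NOT 1 AND 0)) IMPLIES 0) -> 0
  row 21 [10101]: ((1 XOR (NOT 1 AND 1)) IMPLIES 0) -> 0
  row 22 [10110]: ((1 XOR (NOT 1 AND 0)) IMPLIES 1) -> 1
  row 23 [10111]: ((1 XOR (NOT 1 AND 1)) IMPLIES 1) -> 1
  row 24 [11000]: ((0 XOR (NOT 0 AND 0)) IMPLIES 0) -> 1
  row 25 [11001]: ((0 XOR (NOT 0 AND 1)) IMPLIES 0) -> 0
  row 26 [11010]: ((0 XOR (NOT 0 AND 0)) IMPLIES 1) -> 1
  row 27 [11011]: ((0 XOR (NOT 0 AND 1)) IMPLIES 1) -> 1
  row 28 [11100]: ((1 XOR (NOT 1 AND 0)) IMPLIES 0) -> 0
  row 29 [11101]: ((1 XOR (NOT 1 AND 1)) IMPLIES 0) -> 0
  row 30 [11110]: ((1 XOR (NOT 1 AND 0)) IMPLIES 1) -> 1
  row 31 [11111]: ((1 XOR (NOT 1 AND 1)) IMPLIES 1) -> 1
Full result column, 4 rows per line (a,b,c fixed per line; d,e runs 00..11 left to right):
  rows 0-3 [a,b,c=000]: 1011  = hex B
  rows 4-7 [a,b,c=001]: 0011  = hex 3
  rows 8-11 [a,b,c=010]: 1011  = hex B
  rows 12-15 [a,b,c=011]: 0011  = hex 3
  rows 16-19 [a,b,c=100]: 1011  = hex B
  rows 20-23 [a,b,c=101]: 0011  = hex 3
  rows 24-27 [a,b,c=110]: 1011  = hex B
  rows 28-31 [a,b,c=111]: 0011  = hex 3
Output column (row 0 .. row 31) = 10110011101100111011001110110011
Output column grouped in 4s = 1011 0011 1011 0011 1011 0011 1011 0011 = 0xB3B3B3B3
Convert to decimal digit by digit (value = value*16 + digit):
  B -> 11
  11*16 + 3 = 179
  179*16 + 11 (B) = 2875
  2875*16 + 3 = 46003
  46003*16 + 11 (B) = 736059
  736059*16 + 3 = 11776947
  11776947*16 + 11 (B) = 188431163
  188431163*16 + 3 = 3014898611
Decimal = 3014898611

3014898611
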